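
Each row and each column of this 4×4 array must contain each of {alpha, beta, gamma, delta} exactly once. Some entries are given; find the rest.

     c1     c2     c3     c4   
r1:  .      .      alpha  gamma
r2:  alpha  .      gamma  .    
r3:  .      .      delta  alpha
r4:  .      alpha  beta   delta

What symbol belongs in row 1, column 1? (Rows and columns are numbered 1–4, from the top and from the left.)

delta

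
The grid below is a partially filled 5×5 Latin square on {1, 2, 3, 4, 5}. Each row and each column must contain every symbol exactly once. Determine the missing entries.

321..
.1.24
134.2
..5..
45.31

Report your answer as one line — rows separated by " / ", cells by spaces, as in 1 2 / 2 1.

3 2 1 4 5 / 5 1 3 2 4 / 1 3 4 5 2 / 2 4 5 1 3 / 4 5 2 3 1

(r1,c5) = 5
(r2,c1) = 5
(r2,c3) = 3
(r3,c4) = 5
(r4,c1) = 2
(r4,c2) = 4
(r4,c4) = 1
(r4,c5) = 3
(r5,c3) = 2
(r1,c4) = 4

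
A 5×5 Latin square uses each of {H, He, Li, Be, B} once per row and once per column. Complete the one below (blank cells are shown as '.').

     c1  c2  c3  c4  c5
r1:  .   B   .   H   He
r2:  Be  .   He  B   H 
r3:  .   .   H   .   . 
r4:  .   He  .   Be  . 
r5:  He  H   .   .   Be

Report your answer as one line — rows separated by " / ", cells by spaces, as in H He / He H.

row 1 has {H,He,B}; column 1 has {He,Be} — only Li is left for (r1,c1).
row 1 has {H,He,Li,B}; column 3 has {H,He} — only Be is left for (r1,c3).
row 2 has {H,He,Be,B}; column 2 has {H,He,B} — only Li is left for (r2,c2).
row 3 has {H}; column 1 has {He,Li,Be} — only B is left for (r3,c1).
row 3 has {H,B}; column 2 has {H,He,Li,B} — only Be is left for (r3,c2).
row 3 has {H,Be,B}; column 5 has {H,He,Be} — only Li is left for (r3,c5).
row 4 has {He,Be}; column 1 has {He,Li,Be,B} — only H is left for (r4,c1).
row 4 has {H,He,Be}; column 5 has {H,He,Li,Be} — only B is left for (r4,c5).
row 5 has {H,He,Be}; column 4 has {H,Be,B} — only Li is left for (r5,c4).
row 3 has {H,Li,Be,B}; column 4 has {H,Li,Be,B} — only He is left for (r3,c4).
row 4 has {H,He,Be,B}; column 3 has {H,He,Be} — only Li is left for (r4,c3).
row 5 has {H,He,Li,Be}; column 3 has {H,He,Li,Be} — only B is left for (r5,c3).

Li B Be H He / Be Li He B H / B Be H He Li / H He Li Be B / He H B Li Be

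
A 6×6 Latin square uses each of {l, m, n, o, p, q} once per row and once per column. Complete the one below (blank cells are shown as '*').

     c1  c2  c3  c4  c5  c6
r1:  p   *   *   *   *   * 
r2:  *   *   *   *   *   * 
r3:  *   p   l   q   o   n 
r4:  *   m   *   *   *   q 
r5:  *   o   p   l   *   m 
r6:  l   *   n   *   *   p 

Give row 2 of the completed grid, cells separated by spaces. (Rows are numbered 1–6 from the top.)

o n q m p l

(r3,c1) = m
(r4,c3) = o
(r6,c2) = q
(r6,c5) = m
(r4,c1) = n
(r4,c4) = p
(r4,c5) = l
(r5,c1) = q
(r5,c5) = n
(r6,c4) = o
(r1,c5) = q
(r2,c1) = o
(r2,c5) = p
(r2,c6) = l
(r1,c3) = m
(r1,c4) = n
(r1,c6) = o
(r2,c2) = n
(r2,c3) = q
(r2,c4) = m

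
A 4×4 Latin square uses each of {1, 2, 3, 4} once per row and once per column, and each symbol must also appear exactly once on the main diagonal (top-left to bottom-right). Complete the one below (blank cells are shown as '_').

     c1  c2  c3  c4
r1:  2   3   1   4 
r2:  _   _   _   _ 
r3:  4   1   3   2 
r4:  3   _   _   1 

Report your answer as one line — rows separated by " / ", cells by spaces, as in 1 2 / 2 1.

2 3 1 4 / 1 4 2 3 / 4 1 3 2 / 3 2 4 1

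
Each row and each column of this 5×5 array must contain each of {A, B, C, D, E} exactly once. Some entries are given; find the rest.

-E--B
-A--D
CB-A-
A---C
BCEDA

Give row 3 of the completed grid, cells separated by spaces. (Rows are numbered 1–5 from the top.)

(r1,c1): row 1 has {B,E}; column 1 has {A,B,C}, so it must be D.
(r1,c4): row 1 has {B,D,E}; column 4 has {A,D}, so it must be C.
(r2,c1): row 2 has {A,D}; column 1 has {A,B,C,D}, so it must be E.
(r2,c4): row 2 has {A,D,E}; column 4 has {A,C,D}, so it must be B.
(r3,c3): row 3 has {A,B,C}; column 3 has {E}, so it must be D.
(r3,c5): row 3 has {A,B,C,D}; column 5 has {A,B,C,D}, so it must be E.

C B D A E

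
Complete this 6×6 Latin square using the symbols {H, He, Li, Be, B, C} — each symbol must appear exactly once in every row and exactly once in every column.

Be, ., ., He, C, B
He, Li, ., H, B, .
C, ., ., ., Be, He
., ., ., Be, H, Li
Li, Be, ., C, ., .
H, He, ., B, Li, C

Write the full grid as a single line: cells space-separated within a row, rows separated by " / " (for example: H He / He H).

(r1,c2): row 1 has {He,Be,B,C}; column 2 has {He,Li,Be}, so it must be H.
(r1,c3): row 1 has {H,He,Be,B,C}; column 3 is empty so far, so it must be Li.
(r2,c6): row 2 has {H,He,Li,B}; column 6 has {He,Li,B,C}, so it must be Be.
(r3,c2): row 3 has {He,Be,C}; column 2 has {H,He,Li,Be}, so it must be B.
(r3,c3): row 3 has {He,Be,B,C}; column 3 has {Li}, so it must be H.
(r3,c4): row 3 has {H,He,Be,B,C}; column 4 has {H,He,Be,B,C}, so it must be Li.
(r4,c1): row 4 has {H,Li,Be}; column 1 has {H,He,Li,Be,C}, so it must be B.
(r4,c2): row 4 has {H,Li,Be,B}; column 2 has {H,He,Li,Be,B}, so it must be C.
(r4,c3): row 4 has {H,Li,Be,B,C}; column 3 has {H,Li}, so it must be He.
(r5,c3): row 5 has {Li,Be,C}; column 3 has {H,He,Li}, so it must be B.
(r5,c5): row 5 has {Li,Be,B,C}; column 5 has {H,Li,Be,B,C}, so it must be He.
(r5,c6): row 5 has {He,Li,Be,B,C}; column 6 has {He,Li,Be,B,C}, so it must be H.
(r6,c3): row 6 has {H,He,Li,B,C}; column 3 has {H,He,Li,B}, so it must be Be.
(r2,c3): row 2 has {H,He,Li,Be,B}; column 3 has {H,He,Li,Be,B}, so it must be C.

Be H Li He C B / He Li C H B Be / C B H Li Be He / B C He Be H Li / Li Be B C He H / H He Be B Li C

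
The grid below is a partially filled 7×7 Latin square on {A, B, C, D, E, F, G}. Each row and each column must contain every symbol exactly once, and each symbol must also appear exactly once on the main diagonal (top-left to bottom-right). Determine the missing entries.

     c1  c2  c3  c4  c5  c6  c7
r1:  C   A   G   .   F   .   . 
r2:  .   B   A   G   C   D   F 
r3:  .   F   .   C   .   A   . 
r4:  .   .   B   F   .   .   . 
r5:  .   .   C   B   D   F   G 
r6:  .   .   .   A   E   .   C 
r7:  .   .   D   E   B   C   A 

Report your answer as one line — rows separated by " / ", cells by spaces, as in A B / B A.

(r1,c4) = D
(r2,c1) = E
(r3,c3) = E
(r3,c5) = G
(r4,c5) = A
(r5,c1) = A
(r5,c2) = E
(r6,c3) = F
(r6,c6) = G
(r7,c2) = G
(r4,c6) = E
(r4,c7) = D
(r6,c2) = D
(r7,c1) = F
(r1,c6) = B
(r1,c7) = E
(r3,c7) = B
(r4,c1) = G
(r4,c2) = C
(r6,c1) = B
(r3,c1) = D

C A G D F B E / E B A G C D F / D F E C G A B / G C B F A E D / A E C B D F G / B D F A E G C / F G D E B C A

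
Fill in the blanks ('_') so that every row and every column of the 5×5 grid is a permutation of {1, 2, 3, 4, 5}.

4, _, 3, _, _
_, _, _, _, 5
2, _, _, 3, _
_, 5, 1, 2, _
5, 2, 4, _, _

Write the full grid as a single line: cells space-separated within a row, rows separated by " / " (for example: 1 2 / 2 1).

Cell (r1,c2): row 1 has {3,4}; column 2 has {2,5} → 1.
Cell (r1,c4): row 1 has {1,3,4}; column 4 has {2,3} → 5.
Cell (r1,c5): row 1 has {1,3,4,5}; column 5 has {5} → 2.
Cell (r2,c3): row 2 has {5}; column 3 has {1,3,4} → 2.
Cell (r3,c2): row 3 has {2,3}; column 2 has {1,2,5} → 4.
Cell (r3,c3): row 3 has {2,3,4}; column 3 has {1,2,3,4} → 5.
Cell (r3,c5): row 3 has {2,3,4,5}; column 5 has {2,5} → 1.
Cell (r4,c1): row 4 has {1,2,5}; column 1 has {2,4,5} → 3.
Cell (r4,c5): row 4 has {1,2,3,5}; column 5 has {1,2,5} → 4.
Cell (r5,c4): row 5 has {2,4,5}; column 4 has {2,3,5} → 1.
Cell (r5,c5): row 5 has {1,2,4,5}; column 5 has {1,2,4,5} → 3.
Cell (r2,c1): row 2 has {2,5}; column 1 has {2,3,4,5} → 1.
Cell (r2,c2): row 2 has {1,2,5}; column 2 has {1,2,4,5} → 3.
Cell (r2,c4): row 2 has {1,2,3,5}; column 4 has {1,2,3,5} → 4.

4 1 3 5 2 / 1 3 2 4 5 / 2 4 5 3 1 / 3 5 1 2 4 / 5 2 4 1 3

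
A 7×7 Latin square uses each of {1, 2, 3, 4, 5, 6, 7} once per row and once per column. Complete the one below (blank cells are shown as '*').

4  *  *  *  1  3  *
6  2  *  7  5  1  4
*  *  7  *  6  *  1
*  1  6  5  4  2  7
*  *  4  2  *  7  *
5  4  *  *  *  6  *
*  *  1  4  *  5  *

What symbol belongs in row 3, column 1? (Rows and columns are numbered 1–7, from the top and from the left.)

At row 1, column 4: row 1 has {1,3,4}; column 4 has {2,4,5,7}; that leaves 6.
At row 2, column 3: row 2 has {1,2,4,5,6,7}; column 3 has {1,4,6,7}; that leaves 3.
At row 3, column 4: row 3 has {1,6,7}; column 4 has {2,4,5,6,7}; that leaves 3.
At row 3, column 6: row 3 has {1,3,6,7}; column 6 has {1,2,3,5,6,7}; that leaves 4.
At row 4, column 1: row 4 has {1,2,4,5,6,7}; column 1 has {4,5,6}; that leaves 3.
At row 5, column 1: row 5 has {2,4,7}; column 1 has {3,4,5,6}; that leaves 1.
At row 5, column 5: row 5 has {1,2,4,7}; column 5 has {1,4,5,6}; that leaves 3.
At row 6, column 3: row 6 has {4,5,6}; column 3 has {1,3,4,6,7}; that leaves 2.
At row 6, column 4: row 6 has {2,4,5,6}; column 4 has {2,3,4,5,6,7}; that leaves 1.
At row 6, column 5: row 6 has {1,2,4,5,6}; column 5 has {1,3,4,5,6}; that leaves 7.
At row 6, column 7: row 6 has {1,2,4,5,6,7}; column 7 has {1,4,7}; that leaves 3.
At row 7, column 5: row 7 has {1,4,5}; column 5 has {1,3,4,5,6,7}; that leaves 2.
At row 7, column 7: row 7 has {1,2,4,5}; column 7 has {1,3,4,7}; that leaves 6.
At row 1, column 3: row 1 has {1,3,4,6}; column 3 has {1,2,3,4,6,7}; that leaves 5.
At row 1, column 7: row 1 has {1,3,4,5,6}; column 7 has {1,3,4,6,7}; that leaves 2.
At row 3, column 1: row 3 has {1,3,4,6,7}; column 1 has {1,3,4,5,6}; that leaves 2.

2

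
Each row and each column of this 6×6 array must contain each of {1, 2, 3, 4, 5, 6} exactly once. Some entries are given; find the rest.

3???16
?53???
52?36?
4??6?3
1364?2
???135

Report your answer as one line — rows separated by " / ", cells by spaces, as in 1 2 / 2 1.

3 4 2 5 1 6 / 6 5 3 2 4 1 / 5 2 1 3 6 4 / 4 1 5 6 2 3 / 1 3 6 4 5 2 / 2 6 4 1 3 5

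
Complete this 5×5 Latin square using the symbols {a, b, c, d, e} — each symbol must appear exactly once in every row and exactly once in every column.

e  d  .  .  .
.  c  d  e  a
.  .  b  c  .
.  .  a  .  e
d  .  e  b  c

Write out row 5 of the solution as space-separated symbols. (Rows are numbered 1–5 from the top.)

d a e b c

(r1,c3) = c
(r1,c4) = a
(r1,c5) = b
(r2,c1) = b
(r3,c1) = a
(r3,c2) = e
(r3,c5) = d
(r4,c1) = c
(r4,c2) = b
(r4,c4) = d
(r5,c2) = a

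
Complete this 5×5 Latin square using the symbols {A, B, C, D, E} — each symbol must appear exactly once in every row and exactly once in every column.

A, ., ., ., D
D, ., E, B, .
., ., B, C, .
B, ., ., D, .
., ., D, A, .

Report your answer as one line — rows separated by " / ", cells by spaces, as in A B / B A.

A B C E D / D A E B C / E D B C A / B C A D E / C E D A B

Cell (r1,c3): row 1 has {A,D}; column 3 has {B,D,E} → C.
Cell (r1,c4): row 1 has {A,C,D}; column 4 has {A,B,C,D} → E.
Cell (r3,c1): row 3 has {B,C}; column 1 has {A,B,D} → E.
Cell (r3,c5): row 3 has {B,C,E}; column 5 has {D} → A.
Cell (r4,c3): row 4 has {B,D}; column 3 has {B,C,D,E} → A.
Cell (r5,c1): row 5 has {A,D}; column 1 has {A,B,D,E} → C.
Cell (r1,c2): row 1 has {A,C,D,E}; column 2 is empty so far → B.
Cell (r2,c5): row 2 has {B,D,E}; column 5 has {A,D} → C.
Cell (r3,c2): row 3 has {A,B,C,E}; column 2 has {B} → D.
Cell (r4,c5): row 4 has {A,B,D}; column 5 has {A,C,D} → E.
Cell (r5,c2): row 5 has {A,C,D}; column 2 has {B,D} → E.
Cell (r5,c5): row 5 has {A,C,D,E}; column 5 has {A,C,D,E} → B.
Cell (r2,c2): row 2 has {B,C,D,E}; column 2 has {B,D,E} → A.
Cell (r4,c2): row 4 has {A,B,D,E}; column 2 has {A,B,D,E} → C.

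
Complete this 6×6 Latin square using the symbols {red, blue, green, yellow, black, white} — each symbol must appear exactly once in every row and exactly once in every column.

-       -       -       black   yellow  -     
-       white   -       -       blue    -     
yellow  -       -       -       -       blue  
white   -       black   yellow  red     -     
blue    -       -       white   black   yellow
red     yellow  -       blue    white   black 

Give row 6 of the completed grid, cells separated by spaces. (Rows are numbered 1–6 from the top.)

row 1 has {yellow,black}; column 1 has {red,blue,yellow,white} — only green is left for (r1,c1).
row 2 has {blue,white}; column 1 has {red,blue,green,yellow,white} — only black is left for (r2,c1).
row 3 has {blue,yellow}; column 5 has {red,blue,yellow,black,white} — only green is left for (r3,c5).
row 4 has {red,yellow,black,white}; column 6 has {blue,yellow,black} — only green is left for (r4,c6).
row 6 has {red,blue,yellow,black,white}; column 3 has {black} — only green is left for (r6,c3).

red yellow green blue white black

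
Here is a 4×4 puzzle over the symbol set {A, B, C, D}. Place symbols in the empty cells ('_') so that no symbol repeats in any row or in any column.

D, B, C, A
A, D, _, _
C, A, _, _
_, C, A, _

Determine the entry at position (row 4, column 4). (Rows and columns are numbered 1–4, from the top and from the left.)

D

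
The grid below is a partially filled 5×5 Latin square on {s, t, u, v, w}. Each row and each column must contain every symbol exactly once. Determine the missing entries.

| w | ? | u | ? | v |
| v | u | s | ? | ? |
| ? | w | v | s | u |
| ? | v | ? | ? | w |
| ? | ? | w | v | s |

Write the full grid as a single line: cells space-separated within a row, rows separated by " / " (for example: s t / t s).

Cell (r1,c4): row 1 has {u,v,w}; column 4 has {s,v} → t.
Cell (r2,c4): row 2 has {s,u,v}; column 4 has {s,t,v} → w.
Cell (r2,c5): row 2 has {s,u,v,w}; column 5 has {s,u,v,w} → t.
Cell (r3,c1): row 3 has {s,u,v,w}; column 1 has {v,w} → t.
Cell (r4,c3): row 4 has {v,w}; column 3 has {s,u,v,w} → t.
Cell (r4,c4): row 4 has {t,v,w}; column 4 has {s,t,v,w} → u.
Cell (r5,c1): row 5 has {s,v,w}; column 1 has {t,v,w} → u.
Cell (r5,c2): row 5 has {s,u,v,w}; column 2 has {u,v,w} → t.
Cell (r1,c2): row 1 has {t,u,v,w}; column 2 has {t,u,v,w} → s.
Cell (r4,c1): row 4 has {t,u,v,w}; column 1 has {t,u,v,w} → s.

w s u t v / v u s w t / t w v s u / s v t u w / u t w v s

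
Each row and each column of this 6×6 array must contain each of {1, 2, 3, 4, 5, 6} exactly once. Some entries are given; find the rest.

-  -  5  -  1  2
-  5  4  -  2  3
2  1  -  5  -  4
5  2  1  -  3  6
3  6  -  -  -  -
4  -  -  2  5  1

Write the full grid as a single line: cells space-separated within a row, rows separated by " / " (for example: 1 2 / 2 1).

At row 1, column 1: row 1 has {1,2,5}; column 1 has {2,3,4,5}; that leaves 6.
At row 2, column 1: row 2 has {2,3,4,5}; column 1 has {2,3,4,5,6}; that leaves 1.
At row 2, column 4: row 2 has {1,2,3,4,5}; column 4 has {2,5}; that leaves 6.
At row 3, column 5: row 3 has {1,2,4,5}; column 5 has {1,2,3,5}; that leaves 6.
At row 4, column 4: row 4 has {1,2,3,5,6}; column 4 has {2,5,6}; that leaves 4.
At row 5, column 3: row 5 has {3,6}; column 3 has {1,4,5}; that leaves 2.
At row 5, column 4: row 5 has {2,3,6}; column 4 has {2,4,5,6}; that leaves 1.
At row 5, column 5: row 5 has {1,2,3,6}; column 5 has {1,2,3,5,6}; that leaves 4.
At row 5, column 6: row 5 has {1,2,3,4,6}; column 6 has {1,2,3,4,6}; that leaves 5.
At row 6, column 2: row 6 has {1,2,4,5}; column 2 has {1,2,5,6}; that leaves 3.
At row 6, column 3: row 6 has {1,2,3,4,5}; column 3 has {1,2,4,5}; that leaves 6.
At row 1, column 2: row 1 has {1,2,5,6}; column 2 has {1,2,3,5,6}; that leaves 4.
At row 1, column 4: row 1 has {1,2,4,5,6}; column 4 has {1,2,4,5,6}; that leaves 3.
At row 3, column 3: row 3 has {1,2,4,5,6}; column 3 has {1,2,4,5,6}; that leaves 3.

6 4 5 3 1 2 / 1 5 4 6 2 3 / 2 1 3 5 6 4 / 5 2 1 4 3 6 / 3 6 2 1 4 5 / 4 3 6 2 5 1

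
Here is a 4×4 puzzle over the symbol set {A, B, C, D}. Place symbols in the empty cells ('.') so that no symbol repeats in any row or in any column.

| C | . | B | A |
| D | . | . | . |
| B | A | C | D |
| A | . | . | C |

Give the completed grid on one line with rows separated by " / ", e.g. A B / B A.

C D B A / D C A B / B A C D / A B D C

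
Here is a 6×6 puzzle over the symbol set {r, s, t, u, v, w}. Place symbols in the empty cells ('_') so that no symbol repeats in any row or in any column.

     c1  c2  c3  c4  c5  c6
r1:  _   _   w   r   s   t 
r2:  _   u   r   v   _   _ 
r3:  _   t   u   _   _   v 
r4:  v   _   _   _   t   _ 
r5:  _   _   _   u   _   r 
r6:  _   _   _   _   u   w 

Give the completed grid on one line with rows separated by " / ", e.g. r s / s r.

u v w r s t / t u r v w s / w t u s r v / v r s w t u / s w t u v r / r s v t u w

Cell (r1,c1): row 1 has {r,s,t,w}; column 1 has {v} → u.
Cell (r1,c2): row 1 has {r,s,t,u,w}; column 2 has {t,u} → v.
Cell (r2,c5): row 2 has {r,u,v}; column 5 has {s,t,u} → w.
Cell (r2,c6): row 2 has {r,u,v,w}; column 6 has {r,t,v,w} → s.
Cell (r3,c5): row 3 has {t,u,v}; column 5 has {s,t,u,w} → r.
Cell (r4,c3): row 4 has {t,v}; column 3 has {r,u,w} → s.
Cell (r4,c4): row 4 has {s,t,v}; column 4 has {r,u,v} → w.
Cell (r4,c6): row 4 has {s,t,v,w}; column 6 has {r,s,t,v,w} → u.
Cell (r5,c5): row 5 has {r,u}; column 5 has {r,s,t,u,w} → v.
Cell (r2,c1): row 2 has {r,s,u,v,w}; column 1 has {u,v} → t.
Cell (r3,c4): row 3 has {r,t,u,v}; column 4 has {r,u,v,w} → s.
Cell (r4,c2): row 4 has {s,t,u,v,w}; column 2 has {t,u,v} → r.
Cell (r5,c3): row 5 has {r,u,v}; column 3 has {r,s,u,w} → t.
Cell (r6,c2): row 6 has {u,w}; column 2 has {r,t,u,v} → s.
Cell (r6,c3): row 6 has {s,u,w}; column 3 has {r,s,t,u,w} → v.
Cell (r6,c4): row 6 has {s,u,v,w}; column 4 has {r,s,u,v,w} → t.
Cell (r3,c1): row 3 has {r,s,t,u,v}; column 1 has {t,u,v} → w.
Cell (r5,c1): row 5 has {r,t,u,v}; column 1 has {t,u,v,w} → s.
Cell (r5,c2): row 5 has {r,s,t,u,v}; column 2 has {r,s,t,u,v} → w.
Cell (r6,c1): row 6 has {s,t,u,v,w}; column 1 has {s,t,u,v,w} → r.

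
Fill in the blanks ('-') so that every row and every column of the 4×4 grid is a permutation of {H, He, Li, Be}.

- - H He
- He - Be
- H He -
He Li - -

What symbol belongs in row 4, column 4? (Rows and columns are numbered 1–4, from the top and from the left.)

(r1,c2): row 1 has {H,He}; column 2 has {H,He,Li}, so it must be Be.
(r2,c3): row 2 has {He,Be}; column 3 has {H,He}, so it must be Li.
(r3,c4): row 3 has {H,He}; column 4 has {He,Be}, so it must be Li.
(r4,c3): row 4 has {He,Li}; column 3 has {H,He,Li}, so it must be Be.
(r4,c4): row 4 has {He,Li,Be}; column 4 has {He,Li,Be}, so it must be H.

H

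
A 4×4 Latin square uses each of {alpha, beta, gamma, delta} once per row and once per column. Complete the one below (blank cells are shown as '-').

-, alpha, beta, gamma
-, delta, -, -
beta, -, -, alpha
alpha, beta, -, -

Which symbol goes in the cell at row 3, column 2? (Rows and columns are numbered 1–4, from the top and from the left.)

(r1,c1) = delta
(r2,c1) = gamma
(r2,c3) = alpha
(r2,c4) = beta
(r3,c2) = gamma

gamma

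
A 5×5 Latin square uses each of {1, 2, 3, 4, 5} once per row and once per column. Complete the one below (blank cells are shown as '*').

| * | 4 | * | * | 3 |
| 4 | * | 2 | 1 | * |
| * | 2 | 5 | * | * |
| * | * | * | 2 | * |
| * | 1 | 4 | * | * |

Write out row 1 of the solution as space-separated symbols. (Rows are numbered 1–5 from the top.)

2 4 1 5 3

(r1,c3): row 1 has {3,4}; column 3 has {2,4,5}, so it must be 1.
(r1,c4): row 1 has {1,3,4}; column 4 has {1,2}, so it must be 5.
(r2,c5): row 2 has {1,2,4}; column 5 has {3}, so it must be 5.
(r4,c3): row 4 has {2}; column 3 has {1,2,4,5}, so it must be 3.
(r5,c4): row 5 has {1,4}; column 4 has {1,2,5}, so it must be 3.
(r5,c5): row 5 has {1,3,4}; column 5 has {3,5}, so it must be 2.
(r1,c1): row 1 has {1,3,4,5}; column 1 has {4}, so it must be 2.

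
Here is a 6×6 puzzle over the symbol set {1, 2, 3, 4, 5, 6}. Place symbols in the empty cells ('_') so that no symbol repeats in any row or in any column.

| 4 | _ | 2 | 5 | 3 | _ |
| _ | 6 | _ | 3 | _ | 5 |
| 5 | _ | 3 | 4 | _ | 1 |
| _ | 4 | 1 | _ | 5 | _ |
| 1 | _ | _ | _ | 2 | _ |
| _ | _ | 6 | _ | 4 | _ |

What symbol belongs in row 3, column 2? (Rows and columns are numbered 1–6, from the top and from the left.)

2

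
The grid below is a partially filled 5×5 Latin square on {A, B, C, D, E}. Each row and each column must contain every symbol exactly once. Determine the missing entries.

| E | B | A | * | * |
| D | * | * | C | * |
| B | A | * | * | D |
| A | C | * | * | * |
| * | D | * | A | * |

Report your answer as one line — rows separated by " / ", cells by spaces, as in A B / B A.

Cell (r1,c4): row 1 has {A,B,E}; column 4 has {A,C} → D.
Cell (r1,c5): row 1 has {A,B,D,E}; column 5 has {D} → C.
Cell (r2,c2): row 2 has {C,D}; column 2 has {A,B,C,D} → E.
Cell (r2,c3): row 2 has {C,D,E}; column 3 has {A} → B.
Cell (r2,c5): row 2 has {B,C,D,E}; column 5 has {C,D} → A.
Cell (r3,c4): row 3 has {A,B,D}; column 4 has {A,C,D} → E.
Cell (r4,c4): row 4 has {A,C}; column 4 has {A,C,D,E} → B.
Cell (r4,c5): row 4 has {A,B,C}; column 5 has {A,C,D} → E.
Cell (r5,c1): row 5 has {A,D}; column 1 has {A,B,D,E} → C.
Cell (r5,c3): row 5 has {A,C,D}; column 3 has {A,B} → E.
Cell (r5,c5): row 5 has {A,C,D,E}; column 5 has {A,C,D,E} → B.
Cell (r3,c3): row 3 has {A,B,D,E}; column 3 has {A,B,E} → C.
Cell (r4,c3): row 4 has {A,B,C,E}; column 3 has {A,B,C,E} → D.

E B A D C / D E B C A / B A C E D / A C D B E / C D E A B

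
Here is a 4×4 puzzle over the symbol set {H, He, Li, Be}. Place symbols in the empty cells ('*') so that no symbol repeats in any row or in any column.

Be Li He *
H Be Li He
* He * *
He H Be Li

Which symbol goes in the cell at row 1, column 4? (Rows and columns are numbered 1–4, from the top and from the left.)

H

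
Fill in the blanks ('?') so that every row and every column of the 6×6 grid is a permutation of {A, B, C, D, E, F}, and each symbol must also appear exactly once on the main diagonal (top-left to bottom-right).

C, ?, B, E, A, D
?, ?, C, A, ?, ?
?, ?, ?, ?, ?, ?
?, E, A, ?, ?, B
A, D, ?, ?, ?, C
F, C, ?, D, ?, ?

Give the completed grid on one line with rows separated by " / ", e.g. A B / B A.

(r1,c2) = F
(r2,c2) = B
(r3,c2) = A
(r4,c1) = D
(r4,c4) = F
(r4,c5) = C
(r5,c4) = B
(r5,c5) = E
(r6,c3) = E
(r6,c5) = B
(r6,c6) = A
(r2,c1) = E
(r2,c6) = F
(r3,c1) = B
(r3,c3) = D
(r3,c4) = C
(r3,c5) = F
(r3,c6) = E
(r5,c3) = F
(r2,c5) = D

C F B E A D / E B C A D F / B A D C F E / D E A F C B / A D F B E C / F C E D B A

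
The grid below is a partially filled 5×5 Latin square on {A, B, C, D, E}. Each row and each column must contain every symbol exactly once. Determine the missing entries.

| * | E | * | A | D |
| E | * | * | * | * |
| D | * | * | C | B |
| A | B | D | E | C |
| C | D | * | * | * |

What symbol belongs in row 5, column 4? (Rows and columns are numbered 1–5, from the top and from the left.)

B

(r1,c1) = B
(r1,c3) = C
(r2,c5) = A
(r3,c2) = A
(r3,c3) = E
(r5,c4) = B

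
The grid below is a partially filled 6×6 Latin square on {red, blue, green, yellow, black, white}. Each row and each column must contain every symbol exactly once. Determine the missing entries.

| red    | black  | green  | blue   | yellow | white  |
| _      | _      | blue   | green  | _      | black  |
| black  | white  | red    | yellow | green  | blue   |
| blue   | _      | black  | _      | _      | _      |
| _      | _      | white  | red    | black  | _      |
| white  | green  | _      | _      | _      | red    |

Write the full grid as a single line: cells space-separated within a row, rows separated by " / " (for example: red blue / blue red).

red black green blue yellow white / yellow red blue green white black / black white red yellow green blue / blue yellow black white red green / green blue white red black yellow / white green yellow black blue red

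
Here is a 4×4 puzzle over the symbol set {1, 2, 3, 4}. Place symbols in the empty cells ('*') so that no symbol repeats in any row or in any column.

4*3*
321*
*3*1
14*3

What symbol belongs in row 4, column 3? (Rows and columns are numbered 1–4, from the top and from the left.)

2

At row 1, column 2: row 1 has {3,4}; column 2 has {2,3,4}; that leaves 1.
At row 1, column 4: row 1 has {1,3,4}; column 4 has {1,3}; that leaves 2.
At row 2, column 4: row 2 has {1,2,3}; column 4 has {1,2,3}; that leaves 4.
At row 3, column 1: row 3 has {1,3}; column 1 has {1,3,4}; that leaves 2.
At row 3, column 3: row 3 has {1,2,3}; column 3 has {1,3}; that leaves 4.
At row 4, column 3: row 4 has {1,3,4}; column 3 has {1,3,4}; that leaves 2.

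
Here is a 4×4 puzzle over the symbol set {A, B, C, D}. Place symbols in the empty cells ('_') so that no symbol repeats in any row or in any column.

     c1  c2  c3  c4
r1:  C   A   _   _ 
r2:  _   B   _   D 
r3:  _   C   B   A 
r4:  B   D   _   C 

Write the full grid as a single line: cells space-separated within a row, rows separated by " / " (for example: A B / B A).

Cell (r1,c3): row 1 has {A,C}; column 3 has {B} → D.
Cell (r1,c4): row 1 has {A,C,D}; column 4 has {A,C,D} → B.
Cell (r2,c1): row 2 has {B,D}; column 1 has {B,C} → A.
Cell (r2,c3): row 2 has {A,B,D}; column 3 has {B,D} → C.
Cell (r3,c1): row 3 has {A,B,C}; column 1 has {A,B,C} → D.
Cell (r4,c3): row 4 has {B,C,D}; column 3 has {B,C,D} → A.

C A D B / A B C D / D C B A / B D A C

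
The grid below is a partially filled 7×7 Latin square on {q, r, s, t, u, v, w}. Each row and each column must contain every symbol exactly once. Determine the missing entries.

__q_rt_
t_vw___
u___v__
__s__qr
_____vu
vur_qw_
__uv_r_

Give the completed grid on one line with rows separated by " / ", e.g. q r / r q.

(r3,c6): row 3 has {u,v}; column 6 has {q,r,t,v,w}, so it must be s.
(r4,c1): row 4 has {q,r,s}; column 1 has {t,u,v}, so it must be w.
(r1,c1): row 1 has {q,r,t}; column 1 has {t,u,v,w}, so it must be s.
(r1,c4): row 1 has {q,r,s,t}; column 4 has {v,w}, so it must be u.
(r2,c6): row 2 has {t,v,w}; column 6 has {q,r,s,t,v,w}, so it must be u.
(r4,c4): row 4 has {q,r,s,w}; column 4 has {u,v,w}, so it must be t.
(r4,c5): row 4 has {q,r,s,t,w}; column 5 has {q,r,v}, so it must be u.
(r6,c4): row 6 has {q,r,u,v,w}; column 4 has {t,u,v,w}, so it must be s.
(r6,c7): row 6 has {q,r,s,u,v,w}; column 7 has {r,u}, so it must be t.
(r7,c1): row 7 has {r,u,v}; column 1 has {s,t,u,v,w}, so it must be q.
(r2,c5): row 2 has {t,u,v,w}; column 5 has {q,r,u,v}, so it must be s.
(r2,c7): row 2 has {s,t,u,v,w}; column 7 has {r,t,u}, so it must be q.
(r3,c7): row 3 has {s,u,v}; column 7 has {q,r,t,u}, so it must be w.
(r4,c2): row 4 has {q,r,s,t,u,w}; column 2 has {u}, so it must be v.
(r5,c1): row 5 has {u,v}; column 1 has {q,s,t,u,v,w}, so it must be r.
(r5,c4): row 5 has {r,u,v}; column 4 has {s,t,u,v,w}, so it must be q.
(r7,c7): row 7 has {q,r,u,v}; column 7 has {q,r,t,u,w}, so it must be s.
(r1,c2): row 1 has {q,r,s,t,u}; column 2 has {u,v}, so it must be w.
(r1,c7): row 1 has {q,r,s,t,u,w}; column 7 has {q,r,s,t,u,w}, so it must be v.
(r2,c2): row 2 has {q,s,t,u,v,w}; column 2 has {u,v,w}, so it must be r.
(r3,c3): row 3 has {s,u,v,w}; column 3 has {q,r,s,u,v}, so it must be t.
(r3,c4): row 3 has {s,t,u,v,w}; column 4 has {q,s,t,u,v,w}, so it must be r.
(r5,c3): row 5 has {q,r,u,v}; column 3 has {q,r,s,t,u,v}, so it must be w.
(r5,c5): row 5 has {q,r,u,v,w}; column 5 has {q,r,s,u,v}, so it must be t.
(r7,c2): row 7 has {q,r,s,u,v}; column 2 has {r,u,v,w}, so it must be t.
(r7,c5): row 7 has {q,r,s,t,u,v}; column 5 has {q,r,s,t,u,v}, so it must be w.
(r3,c2): row 3 has {r,s,t,u,v,w}; column 2 has {r,t,u,v,w}, so it must be q.
(r5,c2): row 5 has {q,r,t,u,v,w}; column 2 has {q,r,t,u,v,w}, so it must be s.

s w q u r t v / t r v w s u q / u q t r v s w / w v s t u q r / r s w q t v u / v u r s q w t / q t u v w r s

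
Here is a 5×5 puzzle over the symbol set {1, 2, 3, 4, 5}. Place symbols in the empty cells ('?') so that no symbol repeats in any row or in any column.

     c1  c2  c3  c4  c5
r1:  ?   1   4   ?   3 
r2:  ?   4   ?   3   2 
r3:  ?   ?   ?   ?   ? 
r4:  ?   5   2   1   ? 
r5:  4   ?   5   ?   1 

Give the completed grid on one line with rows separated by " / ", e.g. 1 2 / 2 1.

row 2 has {2,3,4}; column 3 has {2,4,5} — only 1 is left for (r2,c3).
row 3 is empty so far; column 3 has {1,2,4,5} — only 3 is left for (r3,c3).
row 4 has {1,2,5}; column 1 has {4} — only 3 is left for (r4,c1).
row 4 has {1,2,3,5}; column 5 has {1,2,3} — only 4 is left for (r4,c5).
row 5 has {1,4,5}; column 4 has {1,3} — only 2 is left for (r5,c4).
row 1 has {1,3,4}; column 4 has {1,2,3} — only 5 is left for (r1,c4).
row 2 has {1,2,3,4}; column 1 has {3,4} — only 5 is left for (r2,c1).
row 3 has {3}; column 2 has {1,4,5} — only 2 is left for (r3,c2).
row 3 has {2,3}; column 4 has {1,2,3,5} — only 4 is left for (r3,c4).
row 3 has {2,3,4}; column 5 has {1,2,3,4} — only 5 is left for (r3,c5).
row 5 has {1,2,4,5}; column 2 has {1,2,4,5} — only 3 is left for (r5,c2).
row 1 has {1,3,4,5}; column 1 has {3,4,5} — only 2 is left for (r1,c1).
row 3 has {2,3,4,5}; column 1 has {2,3,4,5} — only 1 is left for (r3,c1).

2 1 4 5 3 / 5 4 1 3 2 / 1 2 3 4 5 / 3 5 2 1 4 / 4 3 5 2 1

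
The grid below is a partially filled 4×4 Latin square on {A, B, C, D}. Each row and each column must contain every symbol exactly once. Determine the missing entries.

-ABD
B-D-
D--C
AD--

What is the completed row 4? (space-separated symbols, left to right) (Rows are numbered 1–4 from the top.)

A D C B

At row 1, column 1: row 1 has {A,B,D}; column 1 has {A,B,D}; that leaves C.
At row 2, column 2: row 2 has {B,D}; column 2 has {A,D}; that leaves C.
At row 2, column 4: row 2 has {B,C,D}; column 4 has {C,D}; that leaves A.
At row 3, column 2: row 3 has {C,D}; column 2 has {A,C,D}; that leaves B.
At row 3, column 3: row 3 has {B,C,D}; column 3 has {B,D}; that leaves A.
At row 4, column 3: row 4 has {A,D}; column 3 has {A,B,D}; that leaves C.
At row 4, column 4: row 4 has {A,C,D}; column 4 has {A,C,D}; that leaves B.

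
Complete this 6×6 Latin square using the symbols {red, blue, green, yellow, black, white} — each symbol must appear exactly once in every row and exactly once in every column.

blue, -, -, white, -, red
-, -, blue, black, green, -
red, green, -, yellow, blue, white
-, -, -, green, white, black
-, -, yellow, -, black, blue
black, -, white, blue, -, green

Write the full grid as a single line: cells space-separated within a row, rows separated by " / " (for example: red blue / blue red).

blue black green white yellow red / white red blue black green yellow / red green black yellow blue white / yellow blue red green white black / green white yellow red black blue / black yellow white blue red green

Cell (r1,c5): row 1 has {red,blue,white}; column 5 has {blue,green,black,white} → yellow.
Cell (r2,c6): row 2 has {blue,green,black}; column 6 has {red,blue,green,black,white} → yellow.
Cell (r3,c3): row 3 has {red,blue,green,yellow,white}; column 3 has {blue,yellow,white} → black.
Cell (r4,c1): row 4 has {green,black,white}; column 1 has {red,blue,black} → yellow.
Cell (r4,c3): row 4 has {green,yellow,black,white}; column 3 has {blue,yellow,black,white} → red.
Cell (r5,c4): row 5 has {blue,yellow,black}; column 4 has {blue,green,yellow,black,white} → red.
Cell (r6,c5): row 6 has {blue,green,black,white}; column 5 has {blue,green,yellow,black,white} → red.
Cell (r1,c2): row 1 has {red,blue,yellow,white}; column 2 has {green} → black.
Cell (r1,c3): row 1 has {red,blue,yellow,black,white}; column 3 has {red,blue,yellow,black,white} → green.
Cell (r2,c1): row 2 has {blue,green,yellow,black}; column 1 has {red,blue,yellow,black} → white.
Cell (r2,c2): row 2 has {blue,green,yellow,black,white}; column 2 has {green,black} → red.
Cell (r4,c2): row 4 has {red,green,yellow,black,white}; column 2 has {red,green,black} → blue.
Cell (r5,c1): row 5 has {red,blue,yellow,black}; column 1 has {red,blue,yellow,black,white} → green.
Cell (r5,c2): row 5 has {red,blue,green,yellow,black}; column 2 has {red,blue,green,black} → white.
Cell (r6,c2): row 6 has {red,blue,green,black,white}; column 2 has {red,blue,green,black,white} → yellow.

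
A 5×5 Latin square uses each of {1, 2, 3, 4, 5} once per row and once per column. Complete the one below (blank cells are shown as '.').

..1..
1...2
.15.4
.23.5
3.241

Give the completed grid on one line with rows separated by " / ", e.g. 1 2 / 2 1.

5 4 1 2 3 / 1 3 4 5 2 / 2 1 5 3 4 / 4 2 3 1 5 / 3 5 2 4 1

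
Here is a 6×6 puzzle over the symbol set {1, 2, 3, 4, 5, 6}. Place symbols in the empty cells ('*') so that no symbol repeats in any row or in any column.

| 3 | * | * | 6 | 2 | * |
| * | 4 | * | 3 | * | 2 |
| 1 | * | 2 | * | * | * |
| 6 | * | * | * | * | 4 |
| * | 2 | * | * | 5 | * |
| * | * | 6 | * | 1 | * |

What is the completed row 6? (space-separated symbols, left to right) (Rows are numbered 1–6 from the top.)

(r2,c1) = 5
(r2,c3) = 1
(r2,c5) = 6
(r4,c5) = 3
(r5,c1) = 4
(r5,c3) = 3
(r5,c4) = 1
(r5,c6) = 6
(r6,c1) = 2
(r3,c5) = 4
(r4,c3) = 5
(r4,c4) = 2
(r1,c3) = 4
(r3,c4) = 5
(r3,c6) = 3
(r4,c2) = 1
(r6,c4) = 4
(r6,c6) = 5
(r1,c2) = 5
(r1,c6) = 1
(r3,c2) = 6
(r6,c2) = 3

2 3 6 4 1 5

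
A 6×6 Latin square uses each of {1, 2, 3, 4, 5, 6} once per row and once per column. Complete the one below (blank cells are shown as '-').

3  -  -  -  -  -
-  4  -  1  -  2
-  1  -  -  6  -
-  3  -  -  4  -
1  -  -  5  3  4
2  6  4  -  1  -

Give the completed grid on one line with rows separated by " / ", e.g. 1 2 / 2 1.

3 5 1 4 2 6 / 6 4 3 1 5 2 / 4 1 5 2 6 3 / 5 3 2 6 4 1 / 1 2 6 5 3 4 / 2 6 4 3 1 5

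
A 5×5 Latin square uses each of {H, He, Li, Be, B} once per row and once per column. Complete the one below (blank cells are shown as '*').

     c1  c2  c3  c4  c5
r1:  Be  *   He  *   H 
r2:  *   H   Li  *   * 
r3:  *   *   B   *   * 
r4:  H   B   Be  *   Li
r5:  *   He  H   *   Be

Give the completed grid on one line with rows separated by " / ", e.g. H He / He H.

Be Li He B H / He H Li Be B / Li Be B H He / H B Be He Li / B He H Li Be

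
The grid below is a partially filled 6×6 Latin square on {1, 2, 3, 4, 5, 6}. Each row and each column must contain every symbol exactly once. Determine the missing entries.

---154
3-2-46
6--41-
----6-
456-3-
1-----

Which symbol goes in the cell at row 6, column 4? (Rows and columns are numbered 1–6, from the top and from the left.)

Cell (r1,c1): row 1 has {1,4,5}; column 1 has {1,3,4,6} → 2.
Cell (r1,c3): row 1 has {1,2,4,5}; column 3 has {2,6} → 3.
Cell (r2,c2): row 2 has {2,3,4,6}; column 2 has {5} → 1.
Cell (r2,c4): row 2 has {1,2,3,4,6}; column 4 has {1,4} → 5.
Cell (r3,c3): row 3 has {1,4,6}; column 3 has {2,3,6} → 5.
Cell (r4,c1): row 4 has {6}; column 1 has {1,2,3,4,6} → 5.
Cell (r5,c4): row 5 has {3,4,5,6}; column 4 has {1,4,5} → 2.
Cell (r5,c6): row 5 has {2,3,4,5,6}; column 6 has {4,6} → 1.
Cell (r6,c3): row 6 has {1}; column 3 has {2,3,5,6} → 4.
Cell (r6,c5): row 6 has {1,4}; column 5 has {1,3,4,5,6} → 2.
Cell (r1,c2): row 1 has {1,2,3,4,5}; column 2 has {1,5} → 6.
Cell (r4,c3): row 4 has {5,6}; column 3 has {2,3,4,5,6} → 1.
Cell (r4,c4): row 4 has {1,5,6}; column 4 has {1,2,4,5} → 3.
Cell (r4,c6): row 4 has {1,3,5,6}; column 6 has {1,4,6} → 2.
Cell (r6,c2): row 6 has {1,2,4}; column 2 has {1,5,6} → 3.
Cell (r6,c4): row 6 has {1,2,3,4}; column 4 has {1,2,3,4,5} → 6.

6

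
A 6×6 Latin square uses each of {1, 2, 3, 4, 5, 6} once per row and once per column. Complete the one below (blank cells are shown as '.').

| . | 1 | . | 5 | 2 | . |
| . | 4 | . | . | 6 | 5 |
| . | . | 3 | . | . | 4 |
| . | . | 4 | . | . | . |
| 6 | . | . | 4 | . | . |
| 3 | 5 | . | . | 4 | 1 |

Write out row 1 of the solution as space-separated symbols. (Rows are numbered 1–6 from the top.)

4 1 6 5 2 3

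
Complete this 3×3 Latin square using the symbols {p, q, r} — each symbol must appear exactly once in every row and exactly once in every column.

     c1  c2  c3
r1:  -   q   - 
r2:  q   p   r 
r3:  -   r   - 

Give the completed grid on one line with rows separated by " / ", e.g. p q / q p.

(r1,c3) = p
(r3,c1) = p
(r3,c3) = q
(r1,c1) = r

r q p / q p r / p r q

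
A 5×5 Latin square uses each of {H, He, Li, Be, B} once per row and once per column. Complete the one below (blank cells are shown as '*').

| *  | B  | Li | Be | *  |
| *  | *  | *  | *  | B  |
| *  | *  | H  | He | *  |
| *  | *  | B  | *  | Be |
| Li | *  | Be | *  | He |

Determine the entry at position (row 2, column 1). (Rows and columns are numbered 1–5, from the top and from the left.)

row 1 has {Li,Be,B}; column 5 has {He,Be,B} — only H is left for (r1,c5).
row 2 has {B}; column 3 has {H,Li,Be,B} — only He is left for (r2,c3).
row 3 has {H,He}; column 5 has {H,He,Be,B} — only Li is left for (r3,c5).
row 5 has {He,Li,Be}; column 2 has {B} — only H is left for (r5,c2).
row 5 has {H,He,Li,Be}; column 4 has {He,Be} — only B is left for (r5,c4).
row 1 has {H,Li,Be,B}; column 1 has {Li} — only He is left for (r1,c1).
row 3 has {H,He,Li}; column 2 has {H,B} — only Be is left for (r3,c2).
row 4 has {Be,B}; column 1 has {He,Li} — only H is left for (r4,c1).
row 4 has {H,Be,B}; column 4 has {He,Be,B} — only Li is left for (r4,c4).
row 2 has {He,B}; column 1 has {H,He,Li} — only Be is left for (r2,c1).

Be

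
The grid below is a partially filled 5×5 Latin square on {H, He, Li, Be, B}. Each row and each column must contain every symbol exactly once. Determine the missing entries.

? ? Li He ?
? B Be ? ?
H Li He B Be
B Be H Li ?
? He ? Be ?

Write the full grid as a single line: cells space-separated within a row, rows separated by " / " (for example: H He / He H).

Cell (r1,c1): row 1 has {He,Li}; column 1 has {H,B} → Be.
Cell (r1,c2): row 1 has {He,Li,Be}; column 2 has {He,Li,Be,B} → H.
Cell (r1,c5): row 1 has {H,He,Li,Be}; column 5 has {Be} → B.
Cell (r2,c4): row 2 has {Be,B}; column 4 has {He,Li,Be,B} → H.
Cell (r4,c5): row 4 has {H,Li,Be,B}; column 5 has {Be,B} → He.
Cell (r5,c1): row 5 has {He,Be}; column 1 has {H,Be,B} → Li.
Cell (r5,c3): row 5 has {He,Li,Be}; column 3 has {H,He,Li,Be} → B.
Cell (r5,c5): row 5 has {He,Li,Be,B}; column 5 has {He,Be,B} → H.
Cell (r2,c1): row 2 has {H,Be,B}; column 1 has {H,Li,Be,B} → He.
Cell (r2,c5): row 2 has {H,He,Be,B}; column 5 has {H,He,Be,B} → Li.

Be H Li He B / He B Be H Li / H Li He B Be / B Be H Li He / Li He B Be H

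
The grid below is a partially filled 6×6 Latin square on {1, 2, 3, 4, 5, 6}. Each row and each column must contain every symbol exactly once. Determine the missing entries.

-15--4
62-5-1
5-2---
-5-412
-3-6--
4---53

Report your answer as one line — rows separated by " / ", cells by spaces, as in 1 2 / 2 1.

2 1 5 3 6 4 / 6 2 3 5 4 1 / 5 4 2 1 3 6 / 3 5 6 4 1 2 / 1 3 4 6 2 5 / 4 6 1 2 5 3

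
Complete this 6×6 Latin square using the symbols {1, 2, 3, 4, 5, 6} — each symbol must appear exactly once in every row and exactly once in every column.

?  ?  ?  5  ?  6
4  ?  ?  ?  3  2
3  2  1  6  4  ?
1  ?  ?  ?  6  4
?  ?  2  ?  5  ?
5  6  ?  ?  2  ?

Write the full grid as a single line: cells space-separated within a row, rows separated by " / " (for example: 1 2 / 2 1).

2 4 3 5 1 6 / 4 5 6 1 3 2 / 3 2 1 6 4 5 / 1 3 5 2 6 4 / 6 1 2 4 5 3 / 5 6 4 3 2 1

(r1,c1) = 2
(r1,c5) = 1
(r2,c4) = 1
(r3,c6) = 5
(r5,c1) = 6
(r2,c2) = 5
(r2,c3) = 6
(r4,c2) = 3
(r4,c3) = 5
(r4,c4) = 2
(r1,c2) = 4
(r1,c3) = 3
(r5,c2) = 1
(r5,c6) = 3
(r6,c3) = 4
(r6,c4) = 3
(r6,c6) = 1
(r5,c4) = 4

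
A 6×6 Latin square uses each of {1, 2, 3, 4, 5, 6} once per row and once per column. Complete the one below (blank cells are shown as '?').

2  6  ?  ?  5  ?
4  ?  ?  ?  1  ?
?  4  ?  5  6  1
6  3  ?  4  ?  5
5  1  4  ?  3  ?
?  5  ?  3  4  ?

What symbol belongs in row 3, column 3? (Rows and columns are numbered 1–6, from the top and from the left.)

2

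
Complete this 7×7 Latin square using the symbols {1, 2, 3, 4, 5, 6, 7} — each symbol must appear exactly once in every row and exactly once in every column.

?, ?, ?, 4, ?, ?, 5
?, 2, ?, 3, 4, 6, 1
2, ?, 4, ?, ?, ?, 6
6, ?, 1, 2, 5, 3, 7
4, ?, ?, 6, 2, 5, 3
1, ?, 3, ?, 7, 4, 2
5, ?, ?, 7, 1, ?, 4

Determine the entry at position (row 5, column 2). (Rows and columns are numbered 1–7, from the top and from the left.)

1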